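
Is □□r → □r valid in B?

Tableau for the negation ¬(□□r → □r):
1. ¬(□□r → □r), w0
2. □□r, w0
3. ¬□r, w0
4. □r, w0
5. r, w0
6. ¬r, w1
7. □r, w1
8. r, w1
Accessibility: w0Rw0, w0Rw1, w1Rw0, w1Rw1
Branch closes: r and ¬r both at w1.
All branches of the negation close; one closing branch shown above.

Valid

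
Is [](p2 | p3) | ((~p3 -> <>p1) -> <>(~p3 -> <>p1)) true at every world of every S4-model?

Yes, valid

Tableau for the negation ~([](p2 | p3) | ((~p3 -> <>p1) -> <>(~p3 -> <>p1))):
1. ~([](p2 | p3) | ((~p3 -> <>p1) -> <>(~p3 -> <>p1))), u
2. ~[](p2 | p3), u   [~|-rule on 1]
3. ~((~p3 -> <>p1) -> <>(~p3 -> <>p1)), u   [~|-rule on 1]
4. ~p3 -> <>p1, u   [~->-rule on 3]
5. ~<>(~p3 -> <>p1), u   [~->-rule on 3]
6. ~(~p3 -> <>p1), u   [~<>-rule on 5 via uRu]
7. ~p3, u   [~->-rule on 6]
8. ~<>p1, u   [~->-rule on 6]
9. ~p1, u   [~<>-rule on 8 via uRu]
10. <>p1, u   [->-rule on 4 (branches; this branch)]
11. ~(p2 | p3), v   [~[]-rule on 2: fresh world v, uRv]
12. ~p2, v   [~|-rule on 11]
13. ~p3, v   [~|-rule on 11]
14. ~(~p3 -> <>p1), v   [~<>-rule on 5 via uRv]
15. ~<>p1, v   [~->-rule on 14]
16. ~p1, v   [~<>-rule on 8 via uRv]
17. p1, w   [<>-rule on 10: fresh world w, uRw]
18. ~(~p3 -> <>p1), w   [~<>-rule on 5 via uRw]
19. ~p3, w   [~->-rule on 18]
20. ~<>p1, w   [~->-rule on 18]
21. ~p1, w   [~<>-rule on 8 via uRw]
Accessibility: uRu, uRv, uRw, vRv, wRw
Branch closes: p1 and ~p1 both at w.
All branches of the negation close; one closing branch shown above.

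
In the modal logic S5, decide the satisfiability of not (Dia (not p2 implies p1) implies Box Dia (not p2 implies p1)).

1. not (Dia (not p2 implies p1) implies Box Dia (not p2 implies p1)), w0
2. Dia (not p2 implies p1), w0
3. not Box Dia (not p2 implies p1), w0
4. not p2 implies p1, w1
5. p1, w1
6. not Dia (not p2 implies p1), w2
7. not (not p2 implies p1), w0
8. not p2, w0
9. not p1, w0
10. not (not p2 implies p1), w1
11. not p2, w1
12. not p1, w1
Accessibility: w0Rw0, w0Rw1, w0Rw2, w1Rw0, w1Rw1, w1Rw2, w2Rw0, w2Rw1, w2Rw2
Branch closes: p1 and not p1 both at w1.
(One branch shown.) All branches close.

Unsatisfiable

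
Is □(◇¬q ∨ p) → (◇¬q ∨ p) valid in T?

Valid in T

Tableau for the negation ¬(□(◇¬q ∨ p) → (◇¬q ∨ p)):
1. ¬(□(◇¬q ∨ p) → (◇¬q ∨ p)), u
2. □(◇¬q ∨ p), u
3. ¬(◇¬q ∨ p), u
4. ¬◇¬q, u
5. ¬p, u
6. ◇¬q ∨ p, u
7. q, u
8. ◇¬q, u
9. ¬q, v
10. ◇¬q ∨ p, v
11. q, v
Accessibility: uRu, uRv, vRv
Branch closes: q and ¬q both at v.
Every branch of the negation's tableau closes; the branch above is one of them.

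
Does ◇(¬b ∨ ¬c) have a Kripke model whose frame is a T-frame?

Yes, satisfiable

1. ◇(¬b ∨ ¬c), w0
2. ¬b ∨ ¬c, w1
3. ¬c, w1
Accessibility: w0Rw0, w0Rw1, w1Rw1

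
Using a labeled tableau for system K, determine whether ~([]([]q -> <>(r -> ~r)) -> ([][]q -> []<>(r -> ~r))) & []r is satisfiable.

No, unsatisfiable

1. ~([]([]q -> <>(r -> ~r)) -> ([][]q -> []<>(r -> ~r))) & []r, w0
2. ~([]([]q -> <>(r -> ~r)) -> ([][]q -> []<>(r -> ~r))), w0   [&-rule on 1]
3. []r, w0   [&-rule on 1]
4. []([]q -> <>(r -> ~r)), w0   [~->-rule on 2]
5. ~([][]q -> []<>(r -> ~r)), w0   [~->-rule on 2]
6. [][]q, w0   [~->-rule on 5]
7. ~[]<>(r -> ~r), w0   [~->-rule on 5]
8. ~<>(r -> ~r), w1   [~[]-rule on 7: fresh world w1, w0Rw1]
9. r, w1   [[]-rule on 3 via w0Rw1]
10. []q -> <>(r -> ~r), w1   [[]-rule on 4 via w0Rw1]
11. []q, w1   [[]-rule on 6 via w0Rw1]
12. <>(r -> ~r), w1   [->-rule on 10 (branches; this branch)]
13. r -> ~r, w2   [<>-rule on 12: fresh world w2, w1Rw2]
14. ~(r -> ~r), w2   [~<>-rule on 8 via w1Rw2]
15. r, w2   [~->-rule on 14]
16. q, w2   [[]-rule on 11 via w1Rw2]
17. ~r, w2   [->-rule on 13 (branches; this branch)]
Accessibility: w0Rw1, w1Rw2
Branch closes: r and ~r both at w2.
(One branch shown.) All branches close.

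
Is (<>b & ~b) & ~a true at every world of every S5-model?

Tableau for the negation ~((<>b & ~b) & ~a):
1. ~((<>b & ~b) & ~a), u
2. a, u
Accessibility: uRu
The negation has an open branch (countermodel exists).

Invalid (countermodel exists)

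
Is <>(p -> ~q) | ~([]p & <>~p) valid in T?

Tableau for the negation ~(<>(p -> ~q) | ~([]p & <>~p)):
1. ~(<>(p -> ~q) | ~([]p & <>~p)), u
2. ~<>(p -> ~q), u   [~|-rule on 1]
3. []p & <>~p, u   [~|-rule on 1]
4. []p, u   [&-rule on 3]
5. <>~p, u   [&-rule on 3]
6. ~(p -> ~q), u   [~<>-rule on 2 via uRu]
7. p, u   [~->-rule on 6]
8. q, u   [~->-rule on 6]
9. ~p, v   [<>-rule on 5: fresh world v, uRv]
10. ~(p -> ~q), v   [~<>-rule on 2 via uRv]
11. p, v   [~->-rule on 10]
12. q, v   [~->-rule on 10]
Accessibility: uRu, uRv, vRv
Branch closes: p and ~p both at v.
All branches of the negation close; one closing branch shown above.

Valid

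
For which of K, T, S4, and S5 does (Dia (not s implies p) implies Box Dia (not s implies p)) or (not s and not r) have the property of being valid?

S5-tableau for the negation not ((Dia (not s implies p) implies Box Dia (not s implies p)) or (not s and not r)):
1. not ((Dia (not s implies p) implies Box Dia (not s implies p)) or (not s and not r)), u
2. not (Dia (not s implies p) implies Box Dia (not s implies p)), u   [neg-or-rule on 1]
3. not (not s and not r), u   [neg-or-rule on 1]
4. Dia (not s implies p), u   [neg-implies-rule on 2]
5. not Box Dia (not s implies p), u   [neg-implies-rule on 2]
6. r, u   [neg-and-rule on 3 (branches; this branch)]
7. not s implies p, v   [Dia-rule on 4: fresh world v, uRv]
8. p, v   [implies-rule on 7 (branches; this branch)]
9. not Dia (not s implies p), w   [neg-Box-rule on 5: fresh world w, uRw]
10. not (not s implies p), u   [neg-Dia-rule on 9 via wRu]
11. not s, u   [neg-implies-rule on 10]
12. not p, u   [neg-implies-rule on 10]
13. not (not s implies p), v   [neg-Dia-rule on 9 via wRv]
14. not s, v   [neg-implies-rule on 13]
15. not p, v   [neg-implies-rule on 13]
Accessibility: uRu, uRv, uRw, vRu, vRv, vRw, wRu, wRv, wRw
Branch closes: p and not p both at v.
Every branch closes (one shown): valid in S5.
S4-tableau for the negation not ((Dia (not s implies p) implies Box Dia (not s implies p)) or (not s and not r)):
1. not ((Dia (not s implies p) implies Box Dia (not s implies p)) or (not s and not r)), u
2. not (Dia (not s implies p) implies Box Dia (not s implies p)), u   [neg-or-rule on 1]
3. not (not s and not r), u   [neg-or-rule on 1]
4. Dia (not s implies p), u   [neg-implies-rule on 2]
5. not Box Dia (not s implies p), u   [neg-implies-rule on 2]
6. r, u   [neg-and-rule on 3 (branches; this branch)]
7. not s implies p, v   [Dia-rule on 4: fresh world v, uRv]
8. p, v   [implies-rule on 7 (branches; this branch)]
9. not Dia (not s implies p), w   [neg-Box-rule on 5: fresh world w, uRw]
10. not (not s implies p), w   [neg-Dia-rule on 9 via wRw]
11. not s, w   [neg-implies-rule on 10]
12. not p, w   [neg-implies-rule on 10]
Accessibility: uRu, uRv, uRw, vRv, wRw
Complete open branch: countermodel on an S4-frame, so not valid in S4, nor in K, T (the same frame is also a K-frame and a T-frame).

S5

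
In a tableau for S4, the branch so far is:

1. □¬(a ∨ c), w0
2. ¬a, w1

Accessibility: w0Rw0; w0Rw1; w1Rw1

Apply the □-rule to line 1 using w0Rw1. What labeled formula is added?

¬(a ∨ c), w1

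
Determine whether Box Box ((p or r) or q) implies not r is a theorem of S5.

Tableau for the negation not (Box Box ((p or r) or q) implies not r):
1. not (Box Box ((p or r) or q) implies not r), 0
2. Box Box ((p or r) or q), 0
3. r, 0
4. Box ((p or r) or q), 0
5. (p or r) or q, 0
6. q, 0
Accessibility: 0R0
The negation has an open branch (countermodel exists).

Not valid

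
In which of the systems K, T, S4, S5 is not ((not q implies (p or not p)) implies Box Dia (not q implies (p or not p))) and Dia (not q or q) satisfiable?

K

K-tableau for the formula:
1. not ((not q implies (p or not p)) implies Box Dia (not q implies (p or not p))) and Dia (not q or q), u
2. not ((not q implies (p or not p)) implies Box Dia (not q implies (p or not p))), u
3. Dia (not q or q), u
4. not q implies (p or not p), u
5. not Box Dia (not q implies (p or not p)), u
6. p or not p, u
7. not p, u
8. not q or q, v
9. q, v
10. not Dia (not q implies (p or not p)), w
Accessibility: uRv, uRw
Complete open branch: satisfiable in K.
T-tableau for the formula:
1. not ((not q implies (p or not p)) implies Box Dia (not q implies (p or not p))) and Dia (not q or q), u
2. not ((not q implies (p or not p)) implies Box Dia (not q implies (p or not p))), u
3. Dia (not q or q), u
4. not q implies (p or not p), u
5. not Box Dia (not q implies (p or not p)), u
6. p or not p, u
7. not p, u
8. not q or q, v
9. q, v
10. not Dia (not q implies (p or not p)), w
11. not (not q implies (p or not p)), w
12. not q, w
13. not (p or not p), w
14. not p, w
15. p, w
Accessibility: uRu, uRv, uRw, vRv, wRw
Branch closes: p and not p both at w.
Every branch closes (one shown): unsatisfiable in T, hence also in S4, S5 (every S4/S5-frame is a T-frame).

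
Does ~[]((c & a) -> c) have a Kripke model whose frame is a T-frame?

Unsatisfiable (every branch closes)

1. ~[]((c & a) -> c), u
2. ~((c & a) -> c), v
3. c & a, v
4. ~c, v
5. c, v
6. a, v
Accessibility: uRu, uRv, vRv
Branch closes: c and ~c both at v.
(One branch shown.) All branches close.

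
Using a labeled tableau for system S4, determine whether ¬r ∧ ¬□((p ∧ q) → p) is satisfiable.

No, unsatisfiable

1. ¬r ∧ ¬□((p ∧ q) → p), 0
2. ¬r, 0   [∧-rule on 1]
3. ¬□((p ∧ q) → p), 0   [∧-rule on 1]
4. ¬((p ∧ q) → p), 1   [¬□-rule on 3: fresh world 1, 0R1]
5. p ∧ q, 1   [¬→-rule on 4]
6. ¬p, 1   [¬→-rule on 4]
7. p, 1   [∧-rule on 5]
8. q, 1   [∧-rule on 5]
Accessibility: 0R0, 0R1, 1R1
Branch closes: p and ¬p both at 1.
Every branch closes; the branch above is one of them.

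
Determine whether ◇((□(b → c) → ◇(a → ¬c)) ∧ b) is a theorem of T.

Not valid

Tableau for the negation ¬◇((□(b → c) → ◇(a → ¬c)) ∧ b):
1. ¬◇((□(b → c) → ◇(a → ¬c)) ∧ b), u
2. ¬((□(b → c) → ◇(a → ¬c)) ∧ b), u
3. ¬b, u
Accessibility: uRu
The negation has an open branch (countermodel exists).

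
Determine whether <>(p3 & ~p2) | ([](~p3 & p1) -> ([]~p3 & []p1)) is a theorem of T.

Tableau for the negation ~(<>(p3 & ~p2) | ([](~p3 & p1) -> ([]~p3 & []p1))):
1. ~(<>(p3 & ~p2) | ([](~p3 & p1) -> ([]~p3 & []p1))), u
2. ~<>(p3 & ~p2), u
3. ~([](~p3 & p1) -> ([]~p3 & []p1)), u
4. [](~p3 & p1), u
5. ~([]~p3 & []p1), u
6. ~(p3 & ~p2), u
7. ~p3 & p1, u
8. ~p3, u
9. p1, u
10. ~[]p1, u
11. p2, u
12. ~p1, v
13. ~(p3 & ~p2), v
14. ~p3 & p1, v
15. ~p3, v
16. p1, v
Accessibility: uRu, uRv, vRv
Branch closes: p1 and ~p1 both at v.
Every branch of the negation's tableau closes; the branch above is one of them.

Yes, valid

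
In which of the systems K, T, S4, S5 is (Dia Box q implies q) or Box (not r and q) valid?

S4-tableau for the negation not ((Dia Box q implies q) or Box (not r and q)):
1. not ((Dia Box q implies q) or Box (not r and q)), u
2. not (Dia Box q implies q), u   [neg-or-rule on 1]
3. not Box (not r and q), u   [neg-or-rule on 1]
4. Dia Box q, u   [neg-implies-rule on 2]
5. not q, u   [neg-implies-rule on 2]
6. not (not r and q), v   [neg-Box-rule on 3: fresh world v, uRv]
7. not q, v   [neg-and-rule on 6 (branches; this branch)]
8. Box q, w   [Dia-rule on 4: fresh world w, uRw]
9. q, w   [Box-rule on 8 via wRw]
Accessibility: uRu, uRv, uRw, vRv, wRw
Complete open branch: countermodel on an S4-frame, so not valid in S4, nor in K, T (the same frame is also a K-frame and a T-frame).
S5-tableau for the negation not ((Dia Box q implies q) or Box (not r and q)):
1. not ((Dia Box q implies q) or Box (not r and q)), u
2. not (Dia Box q implies q), u   [neg-or-rule on 1]
3. not Box (not r and q), u   [neg-or-rule on 1]
4. Dia Box q, u   [neg-implies-rule on 2]
5. not q, u   [neg-implies-rule on 2]
6. not (not r and q), v   [neg-Box-rule on 3: fresh world v, uRv]
7. not q, v   [neg-and-rule on 6 (branches; this branch)]
8. Box q, w   [Dia-rule on 4: fresh world w, uRw]
9. q, u   [Box-rule on 8 via wRu]
Accessibility: uRu, uRv, uRw, vRu, vRv, vRw, wRu, wRv, wRw
Branch closes: q and not q both at u.
Every branch closes (one shown): valid in S5.

S5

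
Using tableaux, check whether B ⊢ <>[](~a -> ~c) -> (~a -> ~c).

Yes, valid

Tableau for the negation ~(<>[](~a -> ~c) -> (~a -> ~c)):
1. ~(<>[](~a -> ~c) -> (~a -> ~c)), 0
2. <>[](~a -> ~c), 0
3. ~(~a -> ~c), 0
4. ~a, 0
5. c, 0
6. [](~a -> ~c), 1
7. ~a -> ~c, 0
8. ~a -> ~c, 1
9. ~c, 0
Accessibility: 0R0, 0R1, 1R0, 1R1
Branch closes: c and ~c both at 0.
Every branch of the negation's tableau closes; the branch above is one of them.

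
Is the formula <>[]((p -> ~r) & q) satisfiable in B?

1. <>[]((p -> ~r) & q), w0
2. []((p -> ~r) & q), w1   [<>-rule on 1: fresh world w1, w0Rw1]
3. (p -> ~r) & q, w0   [[]-rule on 2 via w1Rw0]
4. p -> ~r, w0   [&-rule on 3]
5. q, w0   [&-rule on 3]
6. (p -> ~r) & q, w1   [[]-rule on 2 via w1Rw1]
7. p -> ~r, w1   [&-rule on 6]
8. q, w1   [&-rule on 6]
9. ~r, w0   [->-rule on 4 (branches; this branch)]
10. ~r, w1   [->-rule on 7 (branches; this branch)]
Accessibility: w0Rw0, w0Rw1, w1Rw0, w1Rw1

Satisfiable (open branch found)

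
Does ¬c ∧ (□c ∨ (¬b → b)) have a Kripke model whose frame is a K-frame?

1. ¬c ∧ (□c ∨ (¬b → b)), u
2. ¬c, u
3. □c ∨ (¬b → b), u
4. ¬b → b, u
5. b, u

Satisfiable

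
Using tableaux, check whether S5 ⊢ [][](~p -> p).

Tableau for the negation ~[][](~p -> p):
1. ~[][](~p -> p), u
2. ~[](~p -> p), v
3. ~(~p -> p), w
4. ~p, w
Accessibility: uRu, uRv, uRw, vRu, vRv, vRw, wRu, wRv, wRw
The negation has an open branch (countermodel exists).

No, not valid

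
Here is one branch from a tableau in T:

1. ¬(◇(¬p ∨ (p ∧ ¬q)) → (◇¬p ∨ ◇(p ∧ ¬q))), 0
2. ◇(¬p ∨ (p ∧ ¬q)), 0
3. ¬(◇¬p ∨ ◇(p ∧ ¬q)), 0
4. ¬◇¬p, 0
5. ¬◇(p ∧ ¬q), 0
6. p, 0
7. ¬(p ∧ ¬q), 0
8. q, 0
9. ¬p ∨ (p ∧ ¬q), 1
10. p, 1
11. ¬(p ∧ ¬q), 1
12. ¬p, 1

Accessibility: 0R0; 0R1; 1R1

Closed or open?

Yes, closed

Both p and ¬p appear at 1.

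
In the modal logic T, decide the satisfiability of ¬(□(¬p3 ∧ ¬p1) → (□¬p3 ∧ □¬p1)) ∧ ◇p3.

Unsatisfiable (every branch closes)

1. ¬(□(¬p3 ∧ ¬p1) → (□¬p3 ∧ □¬p1)) ∧ ◇p3, w0
2. ¬(□(¬p3 ∧ ¬p1) → (□¬p3 ∧ □¬p1)), w0   [∧-rule on 1]
3. ◇p3, w0   [∧-rule on 1]
4. □(¬p3 ∧ ¬p1), w0   [¬→-rule on 2]
5. ¬(□¬p3 ∧ □¬p1), w0   [¬→-rule on 2]
6. ¬p3 ∧ ¬p1, w0   [□-rule on 4 via w0Rw0]
7. ¬p3, w0   [∧-rule on 6]
8. ¬p1, w0   [∧-rule on 6]
9. ¬□¬p1, w0   [¬∧-rule on 5 (branches; this branch)]
10. p3, w1   [◇-rule on 3: fresh world w1, w0Rw1]
11. ¬p3 ∧ ¬p1, w1   [□-rule on 4 via w0Rw1]
12. ¬p3, w1   [∧-rule on 11]
13. ¬p1, w1   [∧-rule on 11]
Accessibility: w0Rw0, w0Rw1, w1Rw1
Branch closes: p3 and ¬p3 both at w1.
All branches of the tableau close; one closing branch shown above.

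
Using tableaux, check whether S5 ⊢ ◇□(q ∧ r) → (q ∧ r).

Valid in S5

Tableau for the negation ¬(◇□(q ∧ r) → (q ∧ r)):
1. ¬(◇□(q ∧ r) → (q ∧ r)), u
2. ◇□(q ∧ r), u
3. ¬(q ∧ r), u
4. ¬r, u
5. □(q ∧ r), v
6. q ∧ r, u
7. q, u
8. r, u
Accessibility: uRu, uRv, vRu, vRv
Branch closes: r and ¬r both at u.
All branches of the negation close; one closing branch shown above.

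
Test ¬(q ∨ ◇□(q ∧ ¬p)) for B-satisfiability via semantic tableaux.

Satisfiable

1. ¬(q ∨ ◇□(q ∧ ¬p)), 0
2. ¬q, 0
3. ¬◇□(q ∧ ¬p), 0
4. ¬□(q ∧ ¬p), 0
5. ¬(q ∧ ¬p), 1
6. ¬□(q ∧ ¬p), 1
7. p, 1
8. ¬(q ∧ ¬p), 2
9. p, 2
Accessibility: 0R0, 0R1, 1R0, 1R1, 1R2, 2R1, 2R2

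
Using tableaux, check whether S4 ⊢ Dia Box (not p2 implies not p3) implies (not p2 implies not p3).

Not valid

Tableau for the negation not (Dia Box (not p2 implies not p3) implies (not p2 implies not p3)):
1. not (Dia Box (not p2 implies not p3) implies (not p2 implies not p3)), w0
2. Dia Box (not p2 implies not p3), w0   [neg-implies-rule on 1]
3. not (not p2 implies not p3), w0   [neg-implies-rule on 1]
4. not p2, w0   [neg-implies-rule on 3]
5. p3, w0   [neg-implies-rule on 3]
6. Box (not p2 implies not p3), w1   [Dia-rule on 2: fresh world w1, w0Rw1]
7. not p2 implies not p3, w1   [Box-rule on 6 via w1Rw1]
8. not p3, w1   [implies-rule on 7 (branches; this branch)]
Accessibility: w0Rw0, w0Rw1, w1Rw1
The negation has an open branch (countermodel exists).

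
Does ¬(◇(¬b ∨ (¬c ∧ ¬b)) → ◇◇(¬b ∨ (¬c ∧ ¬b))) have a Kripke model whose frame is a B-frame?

1. ¬(◇(¬b ∨ (¬c ∧ ¬b)) → ◇◇(¬b ∨ (¬c ∧ ¬b))), u
2. ◇(¬b ∨ (¬c ∧ ¬b)), u
3. ¬◇◇(¬b ∨ (¬c ∧ ¬b)), u
4. ¬◇(¬b ∨ (¬c ∧ ¬b)), u
5. ¬(¬b ∨ (¬c ∧ ¬b)), u
6. b, u
7. ¬(¬c ∧ ¬b), u
8. ¬b ∨ (¬c ∧ ¬b), v
9. ¬◇(¬b ∨ (¬c ∧ ¬b)), v
10. ¬(¬b ∨ (¬c ∧ ¬b)), v
11. b, v
12. ¬(¬c ∧ ¬b), v
13. ¬c ∧ ¬b, v
14. ¬c, v
15. ¬b, v
Accessibility: uRu, uRv, vRu, vRv
Branch closes: b and ¬b both at v.
All branches of the tableau close; one closing branch shown above.

No, unsatisfiable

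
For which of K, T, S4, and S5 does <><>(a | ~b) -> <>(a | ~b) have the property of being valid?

S4, S5

T-tableau for the negation ~(<><>(a | ~b) -> <>(a | ~b)):
1. ~(<><>(a | ~b) -> <>(a | ~b)), u
2. <><>(a | ~b), u   [~->-rule on 1]
3. ~<>(a | ~b), u   [~->-rule on 1]
4. ~(a | ~b), u   [~<>-rule on 3 via uRu]
5. ~a, u   [~|-rule on 4]
6. b, u   [~|-rule on 4]
7. <>(a | ~b), v   [<>-rule on 2: fresh world v, uRv]
8. ~(a | ~b), v   [~<>-rule on 3 via uRv]
9. ~a, v   [~|-rule on 8]
10. b, v   [~|-rule on 8]
11. a | ~b, w   [<>-rule on 7: fresh world w, vRw]
12. ~b, w   [|-rule on 11 (branches; this branch)]
Accessibility: uRu, uRv, vRv, vRw, wRw
Complete open branch: countermodel on a T-frame, so not valid in T, nor in K (the same frame is also a K-frame).
S4-tableau for the negation ~(<><>(a | ~b) -> <>(a | ~b)):
1. ~(<><>(a | ~b) -> <>(a | ~b)), u
2. <><>(a | ~b), u   [~->-rule on 1]
3. ~<>(a | ~b), u   [~->-rule on 1]
4. ~(a | ~b), u   [~<>-rule on 3 via uRu]
5. ~a, u   [~|-rule on 4]
6. b, u   [~|-rule on 4]
7. <>(a | ~b), v   [<>-rule on 2: fresh world v, uRv]
8. ~(a | ~b), v   [~<>-rule on 3 via uRv]
9. ~a, v   [~|-rule on 8]
10. b, v   [~|-rule on 8]
11. a | ~b, w   [<>-rule on 7: fresh world w, vRw]
12. ~(a | ~b), w   [~<>-rule on 3 via uRw]
13. ~a, w   [~|-rule on 12]
14. b, w   [~|-rule on 12]
15. ~b, w   [|-rule on 11 (branches; this branch)]
Accessibility: uRu, uRv, uRw, vRv, vRw, wRw
Branch closes: b and ~b both at w.
Every branch closes (one shown): valid in S4, hence also in S5 (every theorem of S4 is a theorem of S5).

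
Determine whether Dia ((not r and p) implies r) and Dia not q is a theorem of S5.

Tableau for the negation not (Dia ((not r and p) implies r) and Dia not q):
1. not (Dia ((not r and p) implies r) and Dia not q), 0
2. not Dia not q, 0   [neg-and-rule on 1 (branches; this branch)]
3. q, 0   [neg-Dia-rule on 2 via 0R0]
Accessibility: 0R0
The negation has an open branch (countermodel exists).

No, not valid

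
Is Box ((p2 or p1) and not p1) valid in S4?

Tableau for the negation not Box ((p2 or p1) and not p1):
1. not Box ((p2 or p1) and not p1), w0
2. not ((p2 or p1) and not p1), w1
3. p1, w1
Accessibility: w0Rw0, w0Rw1, w1Rw1
The negation has an open branch (countermodel exists).

Not valid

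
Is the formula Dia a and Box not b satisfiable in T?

1. Dia a and Box not b, w0
2. Dia a, w0
3. Box not b, w0
4. not b, w0
5. a, w1
6. not b, w1
Accessibility: w0Rw0, w0Rw1, w1Rw1

Satisfiable (open branch found)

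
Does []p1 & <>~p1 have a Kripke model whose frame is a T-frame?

Unsatisfiable (every branch closes)

1. []p1 & <>~p1, u
2. []p1, u
3. <>~p1, u
4. p1, u
5. ~p1, v
6. p1, v
Accessibility: uRu, uRv, vRv
Branch closes: p1 and ~p1 both at v.
All branches of the tableau close; one closing branch shown above.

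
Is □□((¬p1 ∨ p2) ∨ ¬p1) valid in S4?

Tableau for the negation ¬□□((¬p1 ∨ p2) ∨ ¬p1):
1. ¬□□((¬p1 ∨ p2) ∨ ¬p1), 0
2. ¬□((¬p1 ∨ p2) ∨ ¬p1), 1
3. ¬((¬p1 ∨ p2) ∨ ¬p1), 2
4. ¬(¬p1 ∨ p2), 2
5. p1, 2
6. ¬p2, 2
Accessibility: 0R0, 0R1, 0R2, 1R1, 1R2, 2R2
The negation has an open branch (countermodel exists).

Not valid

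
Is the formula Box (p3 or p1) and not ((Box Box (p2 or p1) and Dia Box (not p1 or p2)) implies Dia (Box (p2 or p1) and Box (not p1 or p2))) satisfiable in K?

1. Box (p3 or p1) and not ((Box Box (p2 or p1) and Dia Box (not p1 or p2)) implies Dia (Box (p2 or p1) and Box (not p1 or p2))), u
2. Box (p3 or p1), u   [and-rule on 1]
3. not ((Box Box (p2 or p1) and Dia Box (not p1 or p2)) implies Dia (Box (p2 or p1) and Box (not p1 or p2))), u   [and-rule on 1]
4. Box Box (p2 or p1) and Dia Box (not p1 or p2), u   [neg-implies-rule on 3]
5. not Dia (Box (p2 or p1) and Box (not p1 or p2)), u   [neg-implies-rule on 3]
6. Box Box (p2 or p1), u   [and-rule on 4]
7. Dia Box (not p1 or p2), u   [and-rule on 4]
8. Box (not p1 or p2), v   [Dia-rule on 7: fresh world v, uRv]
9. p3 or p1, v   [Box-rule on 2 via uRv]
10. not (Box (p2 or p1) and Box (not p1 or p2)), v   [neg-Dia-rule on 5 via uRv]
11. Box (p2 or p1), v   [Box-rule on 6 via uRv]
12. p1, v   [or-rule on 9 (branches; this branch)]
13. not Box (p2 or p1), v   [neg-and-rule on 10 (branches; this branch)]
14. not (p2 or p1), w   [neg-Box-rule on 13: fresh world w, vRw]
15. not p2, w   [neg-or-rule on 14]
16. not p1, w   [neg-or-rule on 14]
17. not p1 or p2, w   [Box-rule on 8 via vRw]
18. p2 or p1, w   [Box-rule on 11 via vRw]
19. p1, w   [or-rule on 18 (branches; this branch)]
Accessibility: uRv, vRw
Branch closes: p1 and not p1 both at w.
Every branch closes; the branch above is one of them.

Unsatisfiable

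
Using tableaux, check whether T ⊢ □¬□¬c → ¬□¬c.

Tableau for the negation ¬(□¬□¬c → ¬□¬c):
1. ¬(□¬□¬c → ¬□¬c), u
2. □¬□¬c, u
3. □¬c, u
4. ¬□¬c, u
5. ¬c, u
6. c, v
7. ¬□¬c, v
8. ¬c, v
Accessibility: uRu, uRv, vRv
Branch closes: c and ¬c both at v.
All branches of the negation close; one closing branch shown above.

Yes, valid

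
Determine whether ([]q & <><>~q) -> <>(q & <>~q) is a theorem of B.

Tableau for the negation ~(([]q & <><>~q) -> <>(q & <>~q)):
1. ~(([]q & <><>~q) -> <>(q & <>~q)), u
2. []q & <><>~q, u   [~->-rule on 1]
3. ~<>(q & <>~q), u   [~->-rule on 1]
4. []q, u   [&-rule on 2]
5. <><>~q, u   [&-rule on 2]
6. ~(q & <>~q), u   [~<>-rule on 3 via uRu]
7. q, u   [[]-rule on 4 via uRu]
8. ~<>~q, u   [~&-rule on 6 (branches; this branch)]
9. <>~q, v   [<>-rule on 5: fresh world v, uRv]
10. ~(q & <>~q), v   [~<>-rule on 3 via uRv]
11. q, v   [[]-rule on 4 via uRv]
12. ~<>~q, v   [~&-rule on 10 (branches; this branch)]
13. ~q, w   [<>-rule on 9: fresh world w, vRw]
14. q, w   [~<>-rule on 12 via vRw]
Accessibility: uRu, uRv, vRu, vRv, vRw, wRv, wRw
Branch closes: q and ~q both at w.
All branches of the negation close; one closing branch shown above.

Yes, valid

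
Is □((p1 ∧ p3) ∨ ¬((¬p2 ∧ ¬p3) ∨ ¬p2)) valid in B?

No, not valid

Tableau for the negation ¬□((p1 ∧ p3) ∨ ¬((¬p2 ∧ ¬p3) ∨ ¬p2)):
1. ¬□((p1 ∧ p3) ∨ ¬((¬p2 ∧ ¬p3) ∨ ¬p2)), u
2. ¬((p1 ∧ p3) ∨ ¬((¬p2 ∧ ¬p3) ∨ ¬p2)), v
3. ¬(p1 ∧ p3), v
4. (¬p2 ∧ ¬p3) ∨ ¬p2, v
5. ¬p3, v
6. ¬p2, v
Accessibility: uRu, uRv, vRu, vRv
The negation has an open branch (countermodel exists).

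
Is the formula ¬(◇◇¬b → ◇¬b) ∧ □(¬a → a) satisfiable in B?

Yes, satisfiable

1. ¬(◇◇¬b → ◇¬b) ∧ □(¬a → a), u
2. ¬(◇◇¬b → ◇¬b), u   [∧-rule on 1]
3. □(¬a → a), u   [∧-rule on 1]
4. ◇◇¬b, u   [¬→-rule on 2]
5. ¬◇¬b, u   [¬→-rule on 2]
6. ¬a → a, u   [□-rule on 3 via uRu]
7. b, u   [¬◇-rule on 5 via uRu]
8. a, u   [→-rule on 6 (branches; this branch)]
9. ◇¬b, v   [◇-rule on 4: fresh world v, uRv]
10. ¬a → a, v   [□-rule on 3 via uRv]
11. b, v   [¬◇-rule on 5 via uRv]
12. a, v   [→-rule on 10 (branches; this branch)]
13. ¬b, w   [◇-rule on 9: fresh world w, vRw]
Accessibility: uRu, uRv, vRu, vRv, vRw, wRv, wRw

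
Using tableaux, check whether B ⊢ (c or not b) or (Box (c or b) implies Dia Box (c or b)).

Valid

Tableau for the negation not ((c or not b) or (Box (c or b) implies Dia Box (c or b))):
1. not ((c or not b) or (Box (c or b) implies Dia Box (c or b))), u
2. not (c or not b), u   [neg-or-rule on 1]
3. not (Box (c or b) implies Dia Box (c or b)), u   [neg-or-rule on 1]
4. not c, u   [neg-or-rule on 2]
5. b, u   [neg-or-rule on 2]
6. Box (c or b), u   [neg-implies-rule on 3]
7. not Dia Box (c or b), u   [neg-implies-rule on 3]
8. c or b, u   [Box-rule on 6 via uRu]
9. not Box (c or b), u   [neg-Dia-rule on 7 via uRu]
10. not (c or b), v   [neg-Box-rule on 9: fresh world v, uRv]
11. not c, v   [neg-or-rule on 10]
12. not b, v   [neg-or-rule on 10]
13. c or b, v   [Box-rule on 6 via uRv]
14. not Box (c or b), v   [neg-Dia-rule on 7 via uRv]
15. b, v   [or-rule on 13 (branches; this branch)]
Accessibility: uRu, uRv, vRu, vRv
Branch closes: b and not b both at v.
Every branch of the negation's tableau closes; the branch above is one of them.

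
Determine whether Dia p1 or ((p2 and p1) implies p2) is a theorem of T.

Tableau for the negation not (Dia p1 or ((p2 and p1) implies p2)):
1. not (Dia p1 or ((p2 and p1) implies p2)), 0
2. not Dia p1, 0   [neg-or-rule on 1]
3. not ((p2 and p1) implies p2), 0   [neg-or-rule on 1]
4. p2 and p1, 0   [neg-implies-rule on 3]
5. not p2, 0   [neg-implies-rule on 3]
6. p2, 0   [and-rule on 4]
7. p1, 0   [and-rule on 4]
Accessibility: 0R0
Branch closes: p2 and not p2 both at 0.
Every branch of the negation's tableau closes; the branch above is one of them.

Valid in T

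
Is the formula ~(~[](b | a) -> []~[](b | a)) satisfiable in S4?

1. ~(~[](b | a) -> []~[](b | a)), 0
2. ~[](b | a), 0
3. ~[]~[](b | a), 0
4. ~(b | a), 1
5. ~b, 1
6. ~a, 1
7. [](b | a), 2
8. b | a, 2
9. a, 2
Accessibility: 0R0, 0R1, 0R2, 1R1, 2R2

Yes, satisfiable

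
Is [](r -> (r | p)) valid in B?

Valid in B

Tableau for the negation ~[](r -> (r | p)):
1. ~[](r -> (r | p)), w0
2. ~(r -> (r | p)), w1
3. r, w1
4. ~(r | p), w1
5. ~r, w1
6. ~p, w1
Accessibility: w0Rw0, w0Rw1, w1Rw0, w1Rw1
Branch closes: r and ~r both at w1.
All branches of the negation close; one closing branch shown above.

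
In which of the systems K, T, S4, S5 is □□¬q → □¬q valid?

T-tableau for the negation ¬(□□¬q → □¬q):
1. ¬(□□¬q → □¬q), u
2. □□¬q, u
3. ¬□¬q, u
4. □¬q, u
5. ¬q, u
6. q, v
7. □¬q, v
8. ¬q, v
Accessibility: uRu, uRv, vRv
Branch closes: q and ¬q both at v.
Every branch closes (one shown): valid in T, hence also in S4, S5 (every theorem of T is a theorem of S4 and S5).
K-tableau for the negation ¬(□□¬q → □¬q):
1. ¬(□□¬q → □¬q), u
2. □□¬q, u
3. ¬□¬q, u
4. q, v
5. □¬q, v
Accessibility: uRv
Complete open branch: countermodel on a K-frame, so not valid in K.

T, S4, S5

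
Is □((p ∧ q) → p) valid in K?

Tableau for the negation ¬□((p ∧ q) → p):
1. ¬□((p ∧ q) → p), 0
2. ¬((p ∧ q) → p), 1
3. p ∧ q, 1
4. ¬p, 1
5. p, 1
6. q, 1
Accessibility: 0R1
Branch closes: p and ¬p both at 1.
Every branch of the negation's tableau closes; the branch above is one of them.

Valid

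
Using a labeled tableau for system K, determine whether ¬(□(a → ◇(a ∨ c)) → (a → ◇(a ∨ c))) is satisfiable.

Yes, satisfiable

1. ¬(□(a → ◇(a ∨ c)) → (a → ◇(a ∨ c))), 0
2. □(a → ◇(a ∨ c)), 0   [¬→-rule on 1]
3. ¬(a → ◇(a ∨ c)), 0   [¬→-rule on 1]
4. a, 0   [¬→-rule on 3]
5. ¬◇(a ∨ c), 0   [¬→-rule on 3]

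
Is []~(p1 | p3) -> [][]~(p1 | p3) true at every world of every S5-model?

Tableau for the negation ~([]~(p1 | p3) -> [][]~(p1 | p3)):
1. ~([]~(p1 | p3) -> [][]~(p1 | p3)), w0
2. []~(p1 | p3), w0
3. ~[][]~(p1 | p3), w0
4. ~(p1 | p3), w0
5. ~p1, w0
6. ~p3, w0
7. ~[]~(p1 | p3), w1
8. ~(p1 | p3), w1
9. ~p1, w1
10. ~p3, w1
11. p1 | p3, w2
12. ~(p1 | p3), w2
13. ~p1, w2
14. ~p3, w2
15. p3, w2
Accessibility: w0Rw0, w0Rw1, w0Rw2, w1Rw0, w1Rw1, w1Rw2, w2Rw0, w2Rw1, w2Rw2
Branch closes: p3 and ~p3 both at w2.
Every branch of the negation's tableau closes; the branch above is one of them.

Valid in S5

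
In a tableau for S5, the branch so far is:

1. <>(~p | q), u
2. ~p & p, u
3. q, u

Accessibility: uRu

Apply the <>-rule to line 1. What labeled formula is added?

a fresh world v with uRv, and ~p | q at v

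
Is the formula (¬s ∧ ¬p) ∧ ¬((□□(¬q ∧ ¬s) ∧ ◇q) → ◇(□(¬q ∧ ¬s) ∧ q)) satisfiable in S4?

Unsatisfiable (every branch closes)

1. (¬s ∧ ¬p) ∧ ¬((□□(¬q ∧ ¬s) ∧ ◇q) → ◇(□(¬q ∧ ¬s) ∧ q)), w0
2. ¬s ∧ ¬p, w0
3. ¬((□□(¬q ∧ ¬s) ∧ ◇q) → ◇(□(¬q ∧ ¬s) ∧ q)), w0
4. ¬s, w0
5. ¬p, w0
6. □□(¬q ∧ ¬s) ∧ ◇q, w0
7. ¬◇(□(¬q ∧ ¬s) ∧ q), w0
8. □□(¬q ∧ ¬s), w0
9. ◇q, w0
10. ¬(□(¬q ∧ ¬s) ∧ q), w0
11. □(¬q ∧ ¬s), w0
12. ¬q ∧ ¬s, w0
13. ¬q, w0
14. q, w1
15. ¬(□(¬q ∧ ¬s) ∧ q), w1
16. □(¬q ∧ ¬s), w1
17. ¬q ∧ ¬s, w1
18. ¬q, w1
19. ¬s, w1
Accessibility: w0Rw0, w0Rw1, w1Rw1
Branch closes: q and ¬q both at w1.
(One branch shown.) All branches close.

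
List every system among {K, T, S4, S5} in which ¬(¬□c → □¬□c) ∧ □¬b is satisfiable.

S4-tableau for the formula:
1. ¬(¬□c → □¬□c) ∧ □¬b, w0
2. ¬(¬□c → □¬□c), w0
3. □¬b, w0
4. ¬□c, w0
5. ¬□¬□c, w0
6. ¬b, w0
7. ¬c, w1
8. ¬b, w1
9. □c, w2
10. ¬b, w2
11. c, w2
Accessibility: w0Rw0, w0Rw1, w0Rw2, w1Rw1, w2Rw2
Complete open branch: satisfiable in S4, hence also in K, T (this S4-model is also a K-model and a T-model).
S5-tableau for the formula:
1. ¬(¬□c → □¬□c) ∧ □¬b, w0
2. ¬(¬□c → □¬□c), w0
3. □¬b, w0
4. ¬□c, w0
5. ¬□¬□c, w0
6. ¬b, w0
7. ¬c, w1
8. ¬b, w1
9. □c, w2
10. ¬b, w2
11. c, w0
12. c, w1
Accessibility: w0Rw0, w0Rw1, w0Rw2, w1Rw0, w1Rw1, w1Rw2, w2Rw0, w2Rw1, w2Rw2
Branch closes: c and ¬c both at w1.
Every branch closes (one shown): unsatisfiable in S5.

K, T, S4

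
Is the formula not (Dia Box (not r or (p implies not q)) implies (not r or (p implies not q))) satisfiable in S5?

1. not (Dia Box (not r or (p implies not q)) implies (not r or (p implies not q))), u
2. Dia Box (not r or (p implies not q)), u
3. not (not r or (p implies not q)), u
4. r, u
5. not (p implies not q), u
6. p, u
7. q, u
8. Box (not r or (p implies not q)), v
9. not r or (p implies not q), u
10. not r or (p implies not q), v
11. p implies not q, u
12. p implies not q, v
13. not q, u
Accessibility: uRu, uRv, vRu, vRv
Branch closes: q and not q both at u.
All branches of the tableau close; one closing branch shown above.

Unsatisfiable (every branch closes)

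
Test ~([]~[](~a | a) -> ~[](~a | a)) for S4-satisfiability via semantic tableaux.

Unsatisfiable

1. ~([]~[](~a | a) -> ~[](~a | a)), w0
2. []~[](~a | a), w0
3. [](~a | a), w0
4. ~[](~a | a), w0
5. ~a | a, w0
6. a, w0
7. ~(~a | a), w1
8. a, w1
9. ~a, w1
Accessibility: w0Rw0, w0Rw1, w1Rw1
Branch closes: a and ~a both at w1.
Every branch closes; the branch above is one of them.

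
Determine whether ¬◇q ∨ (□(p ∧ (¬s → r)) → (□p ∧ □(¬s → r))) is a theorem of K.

Tableau for the negation ¬(¬◇q ∨ (□(p ∧ (¬s → r)) → (□p ∧ □(¬s → r)))):
1. ¬(¬◇q ∨ (□(p ∧ (¬s → r)) → (□p ∧ □(¬s → r)))), 0
2. ◇q, 0
3. ¬(□(p ∧ (¬s → r)) → (□p ∧ □(¬s → r))), 0
4. □(p ∧ (¬s → r)), 0
5. ¬(□p ∧ □(¬s → r)), 0
6. ¬□(¬s → r), 0
7. q, 1
8. p ∧ (¬s → r), 1
9. p, 1
10. ¬s → r, 1
11. r, 1
12. ¬(¬s → r), 2
13. ¬s, 2
14. ¬r, 2
15. p ∧ (¬s → r), 2
16. p, 2
17. ¬s → r, 2
18. r, 2
Accessibility: 0R1, 0R2
Branch closes: r and ¬r both at 2.
All branches of the negation close; one closing branch shown above.

Valid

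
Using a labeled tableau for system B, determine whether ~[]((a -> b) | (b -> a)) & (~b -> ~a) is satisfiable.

Unsatisfiable

1. ~[]((a -> b) | (b -> a)) & (~b -> ~a), 0
2. ~[]((a -> b) | (b -> a)), 0   [&-rule on 1]
3. ~b -> ~a, 0   [&-rule on 1]
4. ~a, 0   [->-rule on 3 (branches; this branch)]
5. ~((a -> b) | (b -> a)), 1   [~[]-rule on 2: fresh world 1, 0R1]
6. ~(a -> b), 1   [~|-rule on 5]
7. ~(b -> a), 1   [~|-rule on 5]
8. a, 1   [~->-rule on 6]
9. ~b, 1   [~->-rule on 6]
10. b, 1   [~->-rule on 7]
11. ~a, 1   [~->-rule on 7]
Accessibility: 0R0, 0R1, 1R0, 1R1
Branch closes: b and ~b both at 1.
All branches of the tableau close; one closing branch shown above.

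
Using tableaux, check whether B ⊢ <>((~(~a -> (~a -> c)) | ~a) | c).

Not valid

Tableau for the negation ~<>((~(~a -> (~a -> c)) | ~a) | c):
1. ~<>((~(~a -> (~a -> c)) | ~a) | c), 0
2. ~((~(~a -> (~a -> c)) | ~a) | c), 0   [~<>-rule on 1 via 0R0]
3. ~(~(~a -> (~a -> c)) | ~a), 0   [~|-rule on 2]
4. ~c, 0   [~|-rule on 2]
5. ~a -> (~a -> c), 0   [~|-rule on 3]
6. a, 0   [~|-rule on 3]
7. ~a -> c, 0   [->-rule on 5 (branches; this branch)]
Accessibility: 0R0
The negation has an open branch (countermodel exists).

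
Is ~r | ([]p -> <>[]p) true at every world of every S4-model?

Tableau for the negation ~(~r | ([]p -> <>[]p)):
1. ~(~r | ([]p -> <>[]p)), w0
2. r, w0
3. ~([]p -> <>[]p), w0
4. []p, w0
5. ~<>[]p, w0
6. p, w0
7. ~[]p, w0
8. ~p, w1
9. p, w1
Accessibility: w0Rw0, w0Rw1, w1Rw1
Branch closes: p and ~p both at w1.
All branches of the negation close; one closing branch shown above.

Valid in S4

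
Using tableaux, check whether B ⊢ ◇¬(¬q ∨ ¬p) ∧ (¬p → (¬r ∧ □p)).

Tableau for the negation ¬(◇¬(¬q ∨ ¬p) ∧ (¬p → (¬r ∧ □p))):
1. ¬(◇¬(¬q ∨ ¬p) ∧ (¬p → (¬r ∧ □p))), w0
2. ¬(¬p → (¬r ∧ □p)), w0
3. ¬p, w0
4. ¬(¬r ∧ □p), w0
5. ¬□p, w0
6. ¬p, w1
Accessibility: w0Rw0, w0Rw1, w1Rw0, w1Rw1
The negation has an open branch (countermodel exists).

No, not valid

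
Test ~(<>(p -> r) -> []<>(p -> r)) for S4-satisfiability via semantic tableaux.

Yes, satisfiable

1. ~(<>(p -> r) -> []<>(p -> r)), 0
2. <>(p -> r), 0   [~->-rule on 1]
3. ~[]<>(p -> r), 0   [~->-rule on 1]
4. p -> r, 1   [<>-rule on 2: fresh world 1, 0R1]
5. r, 1   [->-rule on 4 (branches; this branch)]
6. ~<>(p -> r), 2   [~[]-rule on 3: fresh world 2, 0R2]
7. ~(p -> r), 2   [~<>-rule on 6 via 2R2]
8. p, 2   [~->-rule on 7]
9. ~r, 2   [~->-rule on 7]
Accessibility: 0R0, 0R1, 0R2, 1R1, 2R2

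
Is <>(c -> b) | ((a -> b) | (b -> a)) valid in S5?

Valid in S5

Tableau for the negation ~(<>(c -> b) | ((a -> b) | (b -> a))):
1. ~(<>(c -> b) | ((a -> b) | (b -> a))), 0
2. ~<>(c -> b), 0
3. ~((a -> b) | (b -> a)), 0
4. ~(a -> b), 0
5. ~(b -> a), 0
6. a, 0
7. ~b, 0
8. b, 0
9. ~a, 0
Accessibility: 0R0
Branch closes: b and ~b both at 0.
Every branch of the negation's tableau closes; the branch above is one of them.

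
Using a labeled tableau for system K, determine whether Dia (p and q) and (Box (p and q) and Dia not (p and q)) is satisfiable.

1. Dia (p and q) and (Box (p and q) and Dia not (p and q)), u
2. Dia (p and q), u
3. Box (p and q) and Dia not (p and q), u
4. Box (p and q), u
5. Dia not (p and q), u
6. p and q, v
7. p, v
8. q, v
9. not (p and q), w
10. p and q, w
11. p, w
12. q, w
13. not q, w
Accessibility: uRv, uRw
Branch closes: q and not q both at w.
Every branch closes; the branch above is one of them.

Unsatisfiable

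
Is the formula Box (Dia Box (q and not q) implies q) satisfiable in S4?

Yes, satisfiable

1. Box (Dia Box (q and not q) implies q), w0
2. Dia Box (q and not q) implies q, w0
3. q, w0
Accessibility: w0Rw0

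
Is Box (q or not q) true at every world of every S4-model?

Valid in S4

Tableau for the negation not Box (q or not q):
1. not Box (q or not q), w0
2. not (q or not q), w1
3. not q, w1
4. q, w1
Accessibility: w0Rw0, w0Rw1, w1Rw1
Branch closes: q and not q both at w1.
All branches of the negation close; one closing branch shown above.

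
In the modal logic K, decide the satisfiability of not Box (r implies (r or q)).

1. not Box (r implies (r or q)), w0
2. not (r implies (r or q)), w1
3. r, w1
4. not (r or q), w1
5. not r, w1
6. not q, w1
Accessibility: w0Rw1
Branch closes: r and not r both at w1.
Every branch closes; the branch above is one of them.

Unsatisfiable (every branch closes)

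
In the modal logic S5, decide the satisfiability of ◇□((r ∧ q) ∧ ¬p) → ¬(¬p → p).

1. ◇□((r ∧ q) ∧ ¬p) → ¬(¬p → p), 0
2. ¬(¬p → p), 0
3. ¬p, 0
Accessibility: 0R0

Satisfiable (open branch found)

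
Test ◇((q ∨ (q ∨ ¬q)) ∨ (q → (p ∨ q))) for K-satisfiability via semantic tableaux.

1. ◇((q ∨ (q ∨ ¬q)) ∨ (q → (p ∨ q))), u
2. (q ∨ (q ∨ ¬q)) ∨ (q → (p ∨ q)), v   [◇-rule on 1: fresh world v, uRv]
3. q → (p ∨ q), v   [∨-rule on 2 (branches; this branch)]
4. p ∨ q, v   [→-rule on 3 (branches; this branch)]
5. q, v   [∨-rule on 4 (branches; this branch)]
Accessibility: uRv

Satisfiable (open branch found)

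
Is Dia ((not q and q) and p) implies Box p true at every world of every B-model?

Tableau for the negation not (Dia ((not q and q) and p) implies Box p):
1. not (Dia ((not q and q) and p) implies Box p), w0
2. Dia ((not q and q) and p), w0
3. not Box p, w0
4. (not q and q) and p, w1
5. not q and q, w1
6. p, w1
7. not q, w1
8. q, w1
Accessibility: w0Rw0, w0Rw1, w1Rw0, w1Rw1
Branch closes: q and not q both at w1.
Every branch of the negation's tableau closes; the branch above is one of them.

Valid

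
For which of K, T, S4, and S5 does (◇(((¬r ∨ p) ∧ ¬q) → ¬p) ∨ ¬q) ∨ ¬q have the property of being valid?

T, S4, S5

T-tableau for the negation ¬((◇(((¬r ∨ p) ∧ ¬q) → ¬p) ∨ ¬q) ∨ ¬q):
1. ¬((◇(((¬r ∨ p) ∧ ¬q) → ¬p) ∨ ¬q) ∨ ¬q), w0
2. ¬(◇(((¬r ∨ p) ∧ ¬q) → ¬p) ∨ ¬q), w0
3. q, w0
4. ¬◇(((¬r ∨ p) ∧ ¬q) → ¬p), w0
5. ¬(((¬r ∨ p) ∧ ¬q) → ¬p), w0
6. (¬r ∨ p) ∧ ¬q, w0
7. p, w0
8. ¬r ∨ p, w0
9. ¬q, w0
Accessibility: w0Rw0
Branch closes: q and ¬q both at w0.
Every branch closes (one shown): valid in T, hence also in S4, S5 (every theorem of T is a theorem of S4 and S5).
K-tableau for the negation ¬((◇(((¬r ∨ p) ∧ ¬q) → ¬p) ∨ ¬q) ∨ ¬q):
1. ¬((◇(((¬r ∨ p) ∧ ¬q) → ¬p) ∨ ¬q) ∨ ¬q), w0
2. ¬(◇(((¬r ∨ p) ∧ ¬q) → ¬p) ∨ ¬q), w0
3. q, w0
4. ¬◇(((¬r ∨ p) ∧ ¬q) → ¬p), w0
Complete open branch: countermodel on a K-frame, so not valid in K.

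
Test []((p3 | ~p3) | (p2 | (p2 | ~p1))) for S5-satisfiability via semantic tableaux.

1. []((p3 | ~p3) | (p2 | (p2 | ~p1))), 0
2. (p3 | ~p3) | (p2 | (p2 | ~p1)), 0
3. p2 | (p2 | ~p1), 0
4. p2 | ~p1, 0
5. ~p1, 0
Accessibility: 0R0

Yes, satisfiable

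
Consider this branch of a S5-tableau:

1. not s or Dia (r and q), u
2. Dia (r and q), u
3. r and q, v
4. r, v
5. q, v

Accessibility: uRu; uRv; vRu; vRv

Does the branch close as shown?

No world carries both an atom and its negation.

No, open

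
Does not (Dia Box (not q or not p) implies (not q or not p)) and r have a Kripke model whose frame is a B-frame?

No, unsatisfiable

1. not (Dia Box (not q or not p) implies (not q or not p)) and r, u
2. not (Dia Box (not q or not p) implies (not q or not p)), u   [and-rule on 1]
3. r, u   [and-rule on 1]
4. Dia Box (not q or not p), u   [neg-implies-rule on 2]
5. not (not q or not p), u   [neg-implies-rule on 2]
6. q, u   [neg-or-rule on 5]
7. p, u   [neg-or-rule on 5]
8. Box (not q or not p), v   [Dia-rule on 4: fresh world v, uRv]
9. not q or not p, u   [Box-rule on 8 via vRu]
10. not q or not p, v   [Box-rule on 8 via vRv]
11. not p, u   [or-rule on 9 (branches; this branch)]
Accessibility: uRu, uRv, vRu, vRv
Branch closes: p and not p both at u.
Every branch closes; the branch above is one of them.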